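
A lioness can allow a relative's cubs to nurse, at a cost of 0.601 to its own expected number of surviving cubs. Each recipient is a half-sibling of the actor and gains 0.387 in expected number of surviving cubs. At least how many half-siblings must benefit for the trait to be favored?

r to a half-sibling = 1/4 (half-sibs share one parent — one path of length 2: r = (1/2)^2 = 1/4).
Hamilton's rule: n·r·B > C  ⇒  n > C/(r·B) = 0.601/(0.25·0.387) = 6.212.
The smallest integer exceeding 6.212 is 7.

7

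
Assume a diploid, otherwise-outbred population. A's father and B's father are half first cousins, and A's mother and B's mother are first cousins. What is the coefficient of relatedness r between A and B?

Relatedness sums over independent paths through distinct common ancestors.
A and B are related in two ways: half second cousins through their fathers (r = 1/64) and second cousins through their mothers (r = 1/32).
r = 1/64 + 1/32 = 0.046875.

0.046875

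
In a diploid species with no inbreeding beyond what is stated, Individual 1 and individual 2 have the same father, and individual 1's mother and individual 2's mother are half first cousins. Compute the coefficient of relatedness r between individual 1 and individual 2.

Relatedness sums over independent paths through distinct common ancestors.
Individual 1 and individual 2 are related in two ways: half-sibs through their shared father (r = 1/4) and half second cousins through their mothers (r = 1/64).
r = 1/4 + 1/64 = 17/64 = 0.265625.

0.265625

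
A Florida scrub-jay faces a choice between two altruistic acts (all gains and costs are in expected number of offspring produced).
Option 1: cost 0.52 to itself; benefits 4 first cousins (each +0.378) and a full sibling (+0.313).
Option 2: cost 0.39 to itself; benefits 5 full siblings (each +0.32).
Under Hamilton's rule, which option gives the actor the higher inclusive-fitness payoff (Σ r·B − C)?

Option 2

Option 1: r to a first cousin = 0.125.
Option 1: r to a full sibling = 0.5.
Option 1: Σ r·B − C = (4·0.125·0.378 + 1·0.5·0.313) − 0.52 = -0.1745.
Option 2: r to a full sibling = 0.5.
Option 2: Σ r·B − C = (5·0.5·0.32) − 0.39 = 0.41.
Option 2 has the higher net inclusive-fitness payoff.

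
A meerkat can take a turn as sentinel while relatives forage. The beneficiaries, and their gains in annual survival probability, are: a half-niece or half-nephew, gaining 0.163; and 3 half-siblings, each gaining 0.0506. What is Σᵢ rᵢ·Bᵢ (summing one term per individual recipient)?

0.058325

r to a half-niece or half-nephew = 0.125 (half-aunt/uncle↔niece/nephew: one path of length 3: r = (1/2)^3 = 1/8).
r to a half-sibling = 1/4 (half-sibs share one parent — one path of length 2: r = (1/2)^2 = 1/4).
Summing one r·B term per recipient: 1·0.125·0.163 + 3·0.25·0.0506 = 0.058325.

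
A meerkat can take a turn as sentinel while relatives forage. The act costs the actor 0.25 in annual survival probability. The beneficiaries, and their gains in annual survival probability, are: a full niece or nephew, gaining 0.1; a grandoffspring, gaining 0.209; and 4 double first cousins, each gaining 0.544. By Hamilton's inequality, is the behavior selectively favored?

Hamilton's rule: the trait is favored when the sum of r·B over every recipient exceeds the actor's cost C.
r to a full niece or nephew = 1/4 (full aunt/uncle↔niece/nephew: two paths of length 3 through the shared grandparent pair: r = 2·(1/2)^3 = 1/4).
r to a grandoffspring = 1/4 (two parent–offspring links: r = (1/2)^2 = 1/4).
r to a double first cousin = 0.25 (double first cousins share both grandparent pairs — four paths of length 4: r = 4·(1/2)^4 = 1/4).
Summing one r·B term per recipient: 1·0.25·0.1 + 1·0.25·0.209 + 4·0.25·0.544 = 0.62125.
0.62125 > 0.25: the indirect benefit exceeds the cost.

Yes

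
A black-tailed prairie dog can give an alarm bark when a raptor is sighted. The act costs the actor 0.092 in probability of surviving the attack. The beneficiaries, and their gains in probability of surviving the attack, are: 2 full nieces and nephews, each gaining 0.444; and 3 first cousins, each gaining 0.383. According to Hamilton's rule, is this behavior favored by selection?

Yes

Hamilton's rule: the trait is favored when the sum of r·B over every recipient exceeds the actor's cost C.
r to a full niece or nephew = 1/4 (full aunt/uncle↔niece/nephew: two paths of length 3 through the shared grandparent pair: r = 2·(1/2)^3 = 1/4).
r to a first cousin = 1/8 (first cousins share one grandparent pair — two paths of length 4: r = 2·(1/2)^4 = 1/8).
Summing one r·B term per recipient: 2·0.25·0.444 + 3·0.125·0.383 = 0.365625.
0.365625 > 0.092: the indirect benefit exceeds the cost.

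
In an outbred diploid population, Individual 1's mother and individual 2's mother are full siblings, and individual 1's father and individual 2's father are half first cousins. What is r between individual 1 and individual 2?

Relatedness sums over independent paths through distinct common ancestors.
Individual 1 and individual 2 are related in two ways: first cousins through their mothers (r = 1/8) and half second cousins through their fathers (r = 1/64).
r = 1/8 + 1/64 = 9/64 = 0.140625.

0.140625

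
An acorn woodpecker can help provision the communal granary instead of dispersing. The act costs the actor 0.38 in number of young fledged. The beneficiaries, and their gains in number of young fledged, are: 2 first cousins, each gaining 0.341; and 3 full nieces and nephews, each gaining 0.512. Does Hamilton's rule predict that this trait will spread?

Hamilton's rule: the trait is favored when the sum of r·B over every recipient exceeds the actor's cost C.
r to a first cousin = 1/8 (first cousins share one grandparent pair — two paths of length 4: r = 2·(1/2)^4 = 1/8).
r to a full niece or nephew = 1/4 (full aunt/uncle↔niece/nephew: two paths of length 3 through the shared grandparent pair: r = 2·(1/2)^3 = 1/4).
Summing one r·B term per recipient: 2·0.125·0.341 + 3·0.25·0.512 = 0.46925.
0.46925 > 0.38: the indirect benefit exceeds the cost.

Yes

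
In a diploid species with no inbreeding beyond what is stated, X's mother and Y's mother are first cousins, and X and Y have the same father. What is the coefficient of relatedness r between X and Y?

0.28125

With two independent routes of shared ancestry, r is the sum of the two contributions.
X and Y are related in two ways: second cousins through their mothers (r = 1/32) and half-sibs through their shared father (r = 1/4).
r = 1/32 + 1/4 = 9/32 = 0.28125.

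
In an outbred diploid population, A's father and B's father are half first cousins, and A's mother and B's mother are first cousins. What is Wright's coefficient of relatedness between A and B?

With two independent routes of shared ancestry, r is the sum of the two contributions.
A and B are related in two ways: half second cousins through their fathers (r = 1/64) and second cousins through their mothers (r = 1/32).
r = 1/64 + 1/32 = 0.046875.

0.046875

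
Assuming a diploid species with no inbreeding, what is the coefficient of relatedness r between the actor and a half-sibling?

0.25

Half-sibs share one parent — one path of length 2: r = (1/2)^2 = 1/4.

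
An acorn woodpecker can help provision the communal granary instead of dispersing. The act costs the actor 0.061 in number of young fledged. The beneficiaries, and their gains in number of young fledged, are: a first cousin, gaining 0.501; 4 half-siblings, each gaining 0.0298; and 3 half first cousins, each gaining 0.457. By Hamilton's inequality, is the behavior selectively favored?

Hamilton's rule: the trait is favored when the sum of r·B over every recipient exceeds the actor's cost C.
r to a first cousin = 0.125 (first cousins share one grandparent pair — two paths of length 4: r = 2·(1/2)^4 = 1/8).
r to a half-sibling = 1/4 (half-sibs share one parent — one path of length 2: r = (1/2)^2 = 1/4).
r to a half first cousin = 0.0625 (half first cousins share one grandparent — one path of length 4: r = (1/2)^4 = 1/16).
Summing one r·B term per recipient: 1·0.125·0.501 + 4·0.25·0.0298 + 3·0.0625·0.457 = 0.1781125.
0.1781125 > 0.061: the indirect benefit exceeds the cost.

Yes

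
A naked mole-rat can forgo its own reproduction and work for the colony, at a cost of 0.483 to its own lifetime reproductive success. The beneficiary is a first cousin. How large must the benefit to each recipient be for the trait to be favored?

3.864

r to a first cousin = 0.125 (first cousins share one grandparent pair — two paths of length 4: r = 2·(1/2)^4 = 1/8).
Hamilton's rule with n recipients of equal r: n·r·B > C, so B > C/(n·r) = 0.483/(1·0.125) = 3.864.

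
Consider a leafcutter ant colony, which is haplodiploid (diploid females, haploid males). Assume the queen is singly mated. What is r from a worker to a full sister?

0.75

Haplodiploid full sisters inherit their father's entire haploid genome identically (contributing 1/2) and on average half of their mother's contribution (1/2 · 1/2 = 1/4); r = 1/2 + 1/4 = 3/4.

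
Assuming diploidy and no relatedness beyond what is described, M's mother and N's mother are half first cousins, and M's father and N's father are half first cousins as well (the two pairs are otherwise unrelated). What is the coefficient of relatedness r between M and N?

0.03125

Relatedness sums over independent paths through distinct common ancestors.
M and N are related in two ways: half second cousins through their mothers (r = 1/64) and half second cousins through their fathers (r = 1/64).
r = 1/64 + 1/64 = 1/32 = 0.03125.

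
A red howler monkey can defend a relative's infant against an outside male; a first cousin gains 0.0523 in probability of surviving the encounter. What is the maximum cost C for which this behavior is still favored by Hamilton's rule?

r to a first cousin = 0.125 (first cousins share one grandparent pair — two paths of length 4: r = 2·(1/2)^4 = 1/8).
Hamilton's rule: n·r·B > C, so the trait is favored while C < n·r·B = 1·0.125·0.0523 = 0.0065375.

0.0065375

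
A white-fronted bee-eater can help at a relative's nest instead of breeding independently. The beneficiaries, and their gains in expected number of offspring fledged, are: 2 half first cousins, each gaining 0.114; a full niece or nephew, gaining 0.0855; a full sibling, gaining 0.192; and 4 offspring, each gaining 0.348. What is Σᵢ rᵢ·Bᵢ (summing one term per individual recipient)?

r to a half first cousin = 0.0625 (half first cousins share one grandparent — one path of length 4: r = (1/2)^4 = 1/16).
r to a full niece or nephew = 1/4 (full aunt/uncle↔niece/nephew: two paths of length 3 through the shared grandparent pair: r = 2·(1/2)^3 = 1/4).
r to a full sibling = 0.5 (full sibs share both parents — two paths of length 2: r = 2·(1/2)^2 = 1/2).
r to an offspring = 0.5 (one parent–offspring link: r = (1/2)^1 = 1/2).
Summing one r·B term per recipient: 2·0.0625·0.114 + 1·0.25·0.0855 + 1·0.5·0.192 + 4·0.5·0.348 = 0.827625.

0.827625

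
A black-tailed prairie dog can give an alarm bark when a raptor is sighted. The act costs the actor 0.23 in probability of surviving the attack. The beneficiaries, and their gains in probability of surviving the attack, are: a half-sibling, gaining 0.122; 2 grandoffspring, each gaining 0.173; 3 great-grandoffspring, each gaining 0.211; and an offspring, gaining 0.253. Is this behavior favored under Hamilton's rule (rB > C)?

Hamilton's rule: the trait is favored when the sum of r·B over every recipient exceeds the actor's cost C.
r to a half-sibling = 1/4 (half-sibs share one parent — one path of length 2: r = (1/2)^2 = 1/4).
r to a grandoffspring = 0.25 (two parent–offspring links: r = (1/2)^2 = 1/4).
r to a great-grandoffspring = 0.125 (three parent–offspring links: r = (1/2)^3 = 1/8).
r to an offspring = 0.5 (one parent–offspring link: r = (1/2)^1 = 1/2).
Summing one r·B term per recipient: 1·0.25·0.122 + 2·0.25·0.173 + 3·0.125·0.211 + 1·0.5·0.253 = 0.322625.
0.322625 > 0.23: the indirect benefit exceeds the cost.

Yes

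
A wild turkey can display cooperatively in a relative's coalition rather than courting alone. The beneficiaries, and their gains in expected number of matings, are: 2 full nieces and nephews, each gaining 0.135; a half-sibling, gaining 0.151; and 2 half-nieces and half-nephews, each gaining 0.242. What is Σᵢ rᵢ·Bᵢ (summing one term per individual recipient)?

0.16575

r to a full niece or nephew = 0.25 (full aunt/uncle↔niece/nephew: two paths of length 3 through the shared grandparent pair: r = 2·(1/2)^3 = 1/4).
r to a half-sibling = 0.25 (half-sibs share one parent — one path of length 2: r = (1/2)^2 = 1/4).
r to a half-niece or half-nephew = 0.125 (half-aunt/uncle↔niece/nephew: one path of length 3: r = (1/2)^3 = 1/8).
Summing one r·B term per recipient: 2·0.25·0.135 + 1·0.25·0.151 + 2·0.125·0.242 = 0.16575.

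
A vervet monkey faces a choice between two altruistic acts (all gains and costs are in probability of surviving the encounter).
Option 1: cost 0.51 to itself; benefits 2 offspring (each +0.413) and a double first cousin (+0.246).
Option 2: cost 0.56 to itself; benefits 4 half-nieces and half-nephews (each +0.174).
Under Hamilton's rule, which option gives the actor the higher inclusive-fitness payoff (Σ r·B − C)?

Option 1

Option 1: r to an offspring = 0.5.
Option 1: r to a double first cousin = 0.25.
Option 1: Σ r·B − C = (2·0.5·0.413 + 1·0.25·0.246) − 0.51 = -0.0355.
Option 2: r to a half-niece or half-nephew = 0.125.
Option 2: Σ r·B − C = (4·0.125·0.174) − 0.56 = -0.473.
Option 1 has the higher net inclusive-fitness payoff.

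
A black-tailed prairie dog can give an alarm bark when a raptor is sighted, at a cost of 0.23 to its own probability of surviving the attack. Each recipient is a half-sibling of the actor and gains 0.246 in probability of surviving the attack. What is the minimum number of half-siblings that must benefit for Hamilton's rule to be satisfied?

r to a half-sibling = 1/4 (half-sibs share one parent — one path of length 2: r = (1/2)^2 = 1/4).
Hamilton's rule: n·r·B > C  ⇒  n > C/(r·B) = 0.23/(0.25·0.246) = 3.74.
The smallest integer exceeding 3.74 is 4.

4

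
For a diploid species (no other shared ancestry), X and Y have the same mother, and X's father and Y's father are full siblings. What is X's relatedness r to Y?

0.375

Relatedness sums over independent paths through distinct common ancestors.
X and Y are related in two ways: half-sibs through their shared mother (r = 1/4) and first cousins through their fathers (r = 1/8).
r = 1/4 + 1/8 = 0.375.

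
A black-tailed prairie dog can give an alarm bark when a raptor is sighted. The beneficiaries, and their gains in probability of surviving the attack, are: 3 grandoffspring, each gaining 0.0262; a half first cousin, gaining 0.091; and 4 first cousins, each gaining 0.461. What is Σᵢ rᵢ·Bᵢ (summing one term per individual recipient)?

0.2558375

r to a grandoffspring = 1/4 (two parent–offspring links: r = (1/2)^2 = 1/4).
r to a half first cousin = 1/16 (half first cousins share one grandparent — one path of length 4: r = (1/2)^4 = 1/16).
r to a first cousin = 0.125 (first cousins share one grandparent pair — two paths of length 4: r = 2·(1/2)^4 = 1/8).
Summing one r·B term per recipient: 3·0.25·0.0262 + 1·0.0625·0.091 + 4·0.125·0.461 = 0.2558375.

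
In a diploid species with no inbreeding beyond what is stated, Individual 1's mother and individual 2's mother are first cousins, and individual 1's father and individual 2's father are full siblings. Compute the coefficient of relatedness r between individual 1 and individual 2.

0.15625

With two independent routes of shared ancestry, r is the sum of the two contributions.
Individual 1 and individual 2 are related in two ways: second cousins through their mothers (r = 1/32) and first cousins through their fathers (r = 1/8).
r = 1/32 + 1/8 = 5/32 = 0.15625.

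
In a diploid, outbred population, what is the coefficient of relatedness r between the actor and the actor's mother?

Each parent–offspring link contributes a factor of 1/2, and independent paths through distinct common ancestors add.
One parent–offspring link: r = (1/2)^1 = 1/2.

0.5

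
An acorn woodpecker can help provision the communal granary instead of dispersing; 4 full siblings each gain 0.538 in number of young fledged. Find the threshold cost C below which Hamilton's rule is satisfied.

r to a full sibling = 0.5 (full sibs share both parents — two paths of length 2: r = 2·(1/2)^2 = 1/2).
Hamilton's rule: n·r·B > C, so the trait is favored while C < n·r·B = 4·0.5·0.538 = 1.076.

1.076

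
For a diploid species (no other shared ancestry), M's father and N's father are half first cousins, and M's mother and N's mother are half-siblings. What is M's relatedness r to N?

0.078125

Wright's path rule: contributions from independent ancestry routes add.
M and N are related in two ways: half second cousins through their fathers (r = 1/64) and half first cousins through their mothers (r = 1/16).
r = 1/64 + 1/16 = 0.078125.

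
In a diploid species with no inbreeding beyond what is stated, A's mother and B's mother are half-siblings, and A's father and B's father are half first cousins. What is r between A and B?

Independent pedigree routes through distinct common ancestors add.
A and B are related in two ways: half first cousins through their mothers (r = 1/16) and half second cousins through their fathers (r = 1/64).
r = 1/16 + 1/64 = 5/64 = 0.078125.

0.078125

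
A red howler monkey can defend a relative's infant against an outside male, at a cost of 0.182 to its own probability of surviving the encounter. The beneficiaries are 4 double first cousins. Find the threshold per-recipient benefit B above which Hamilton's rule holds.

r to a double first cousin = 1/4 (double first cousins share both grandparent pairs — four paths of length 4: r = 4·(1/2)^4 = 1/4).
Hamilton's rule with n recipients of equal r: n·r·B > C, so B > C/(n·r) = 0.182/(4·0.25) = 0.182.

0.182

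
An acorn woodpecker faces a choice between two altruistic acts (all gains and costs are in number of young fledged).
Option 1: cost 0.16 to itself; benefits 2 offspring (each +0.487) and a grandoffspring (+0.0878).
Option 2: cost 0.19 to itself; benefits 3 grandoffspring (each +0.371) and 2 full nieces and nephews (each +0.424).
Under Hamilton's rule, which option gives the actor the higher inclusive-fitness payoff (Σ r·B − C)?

Option 1: r to an offspring = 0.5.
Option 1: r to a grandoffspring = 0.25.
Option 1: Σ r·B − C = (2·0.5·0.487 + 1·0.25·0.0878) − 0.16 = 0.34895.
Option 2: r to a grandoffspring = 0.25.
Option 2: r to a full niece or nephew = 0.25.
Option 2: Σ r·B − C = (3·0.25·0.371 + 2·0.25·0.424) − 0.19 = 0.30025.
Option 1 has the higher net inclusive-fitness payoff.

Option 1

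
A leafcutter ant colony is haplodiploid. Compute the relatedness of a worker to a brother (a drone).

Her haploid brother carries none of their father's genes and a random half of their mother's genome; that half matches the maternal half of her own genome with probability 1/2: r = 1/2 · 1/2 = 1/4.

0.25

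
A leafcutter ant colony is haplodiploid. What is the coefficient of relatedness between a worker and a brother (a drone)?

0.25

Her haploid brother carries none of their father's genes and a random half of their mother's genome; that half matches the maternal half of her own genome with probability 1/2: r = 1/2 · 1/2 = 1/4.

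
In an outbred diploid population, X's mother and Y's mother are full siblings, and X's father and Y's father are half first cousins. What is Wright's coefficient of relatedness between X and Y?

Wright's path rule: contributions from independent ancestry routes add.
X and Y are related in two ways: first cousins through their mothers (r = 1/8) and half second cousins through their fathers (r = 1/64).
r = 1/8 + 1/64 = 0.140625.

0.140625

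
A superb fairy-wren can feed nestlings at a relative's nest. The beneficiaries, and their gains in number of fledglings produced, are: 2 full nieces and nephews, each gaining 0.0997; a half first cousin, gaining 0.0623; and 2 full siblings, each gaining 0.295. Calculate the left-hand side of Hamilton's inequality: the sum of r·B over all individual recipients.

0.34874375

r to a full niece or nephew = 0.25 (full aunt/uncle↔niece/nephew: two paths of length 3 through the shared grandparent pair: r = 2·(1/2)^3 = 1/4).
r to a half first cousin = 0.0625 (half first cousins share one grandparent — one path of length 4: r = (1/2)^4 = 1/16).
r to a full sibling = 0.5 (full sibs share both parents — two paths of length 2: r = 2·(1/2)^2 = 1/2).
Summing one r·B term per recipient: 2·0.25·0.0997 + 1·0.0625·0.0623 + 2·0.5·0.295 = 0.34874375.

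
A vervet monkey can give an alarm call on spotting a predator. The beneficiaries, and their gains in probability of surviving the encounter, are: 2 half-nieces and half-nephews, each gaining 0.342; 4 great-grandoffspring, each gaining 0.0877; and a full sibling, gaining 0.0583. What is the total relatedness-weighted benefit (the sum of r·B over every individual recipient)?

0.1585

r to a half-niece or half-nephew = 0.125 (half-aunt/uncle↔niece/nephew: one path of length 3: r = (1/2)^3 = 1/8).
r to a great-grandoffspring = 1/8 (three parent–offspring links: r = (1/2)^3 = 1/8).
r to a full sibling = 1/2 (full sibs share both parents — two paths of length 2: r = 2·(1/2)^2 = 1/2).
Summing one r·B term per recipient: 2·0.125·0.342 + 4·0.125·0.0877 + 1·0.5·0.0583 = 0.1585.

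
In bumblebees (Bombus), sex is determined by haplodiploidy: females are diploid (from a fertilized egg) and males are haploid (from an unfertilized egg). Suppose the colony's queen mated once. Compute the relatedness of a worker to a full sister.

0.75

Haplodiploid full sisters inherit their father's entire haploid genome identically (contributing 1/2) and on average half of their mother's contribution (1/2 · 1/2 = 1/4); r = 1/2 + 1/4 = 3/4.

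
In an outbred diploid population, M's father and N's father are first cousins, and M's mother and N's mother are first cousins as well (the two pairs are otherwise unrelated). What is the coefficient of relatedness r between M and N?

0.0625

Independent pedigree routes through distinct common ancestors add.
M and N are related in two ways: second cousins through their fathers (r = 1/32) and second cousins through their mothers (r = 1/32).
r = 1/32 + 1/32 = 0.0625.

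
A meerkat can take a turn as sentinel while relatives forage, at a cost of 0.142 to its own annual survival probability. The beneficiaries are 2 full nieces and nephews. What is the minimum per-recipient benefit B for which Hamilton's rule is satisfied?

r to a full niece or nephew = 1/4 (full aunt/uncle↔niece/nephew: two paths of length 3 through the shared grandparent pair: r = 2·(1/2)^3 = 1/4).
Hamilton's rule with n recipients of equal r: n·r·B > C, so B > C/(n·r) = 0.142/(2·0.25) = 0.284.

0.284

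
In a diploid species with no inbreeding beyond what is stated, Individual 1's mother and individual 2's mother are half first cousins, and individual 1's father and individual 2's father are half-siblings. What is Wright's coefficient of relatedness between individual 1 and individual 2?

Relatedness sums over independent paths through distinct common ancestors.
Individual 1 and individual 2 are related in two ways: half second cousins through their mothers (r = 1/64) and half first cousins through their fathers (r = 1/16).
r = 1/64 + 1/16 = 5/64 = 0.078125.

0.078125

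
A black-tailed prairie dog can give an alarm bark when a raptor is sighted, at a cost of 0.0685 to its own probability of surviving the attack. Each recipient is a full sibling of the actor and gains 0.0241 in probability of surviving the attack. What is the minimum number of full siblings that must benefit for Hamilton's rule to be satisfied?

r to a full sibling = 0.5 (full sibs share both parents — two paths of length 2: r = 2·(1/2)^2 = 1/2).
Hamilton's rule: n·r·B > C  ⇒  n > C/(r·B) = 0.0685/(0.5·0.0241) = 5.685.
The smallest integer exceeding 5.685 is 6.

6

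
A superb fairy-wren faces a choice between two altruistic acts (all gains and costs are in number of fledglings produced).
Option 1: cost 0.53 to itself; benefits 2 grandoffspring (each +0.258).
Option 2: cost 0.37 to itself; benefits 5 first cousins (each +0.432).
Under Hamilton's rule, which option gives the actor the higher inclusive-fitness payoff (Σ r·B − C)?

Option 2

Option 1: r to a grandoffspring = 0.25.
Option 1: Σ r·B − C = (2·0.25·0.258) − 0.53 = -0.401.
Option 2: r to a first cousin = 0.125.
Option 2: Σ r·B − C = (5·0.125·0.432) − 0.37 = -0.1.
Option 2 has the higher net inclusive-fitness payoff.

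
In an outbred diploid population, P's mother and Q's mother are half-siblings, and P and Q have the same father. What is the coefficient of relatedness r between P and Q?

Independent pedigree routes through distinct common ancestors add.
P and Q are related in two ways: half first cousins through their mothers (r = 1/16) and half-sibs through their shared father (r = 1/4).
r = 1/16 + 1/4 = 0.3125.

0.3125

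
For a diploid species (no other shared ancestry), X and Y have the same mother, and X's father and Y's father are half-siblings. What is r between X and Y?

0.3125

Independent pedigree routes through distinct common ancestors add.
X and Y are related in two ways: half-sibs through their shared mother (r = 1/4) and half first cousins through their fathers (r = 1/16).
r = 1/4 + 1/16 = 0.3125.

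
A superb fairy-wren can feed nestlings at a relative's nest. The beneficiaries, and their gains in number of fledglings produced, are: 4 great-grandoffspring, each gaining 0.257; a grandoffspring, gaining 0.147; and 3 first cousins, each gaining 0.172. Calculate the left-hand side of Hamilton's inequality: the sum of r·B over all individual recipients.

0.22975

r to a great-grandoffspring = 0.125 (three parent–offspring links: r = (1/2)^3 = 1/8).
r to a grandoffspring = 1/4 (two parent–offspring links: r = (1/2)^2 = 1/4).
r to a first cousin = 1/8 (first cousins share one grandparent pair — two paths of length 4: r = 2·(1/2)^4 = 1/8).
Summing one r·B term per recipient: 4·0.125·0.257 + 1·0.25·0.147 + 3·0.125·0.172 = 0.22975.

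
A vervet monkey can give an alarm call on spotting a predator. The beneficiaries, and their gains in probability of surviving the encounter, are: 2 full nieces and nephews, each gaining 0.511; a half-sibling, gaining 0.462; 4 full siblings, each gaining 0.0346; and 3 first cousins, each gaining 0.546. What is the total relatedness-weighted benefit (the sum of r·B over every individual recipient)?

0.64495

r to a full niece or nephew = 1/4 (full aunt/uncle↔niece/nephew: two paths of length 3 through the shared grandparent pair: r = 2·(1/2)^3 = 1/4).
r to a half-sibling = 1/4 (half-sibs share one parent — one path of length 2: r = (1/2)^2 = 1/4).
r to a full sibling = 0.5 (full sibs share both parents — two paths of length 2: r = 2·(1/2)^2 = 1/2).
r to a first cousin = 1/8 (first cousins share one grandparent pair — two paths of length 4: r = 2·(1/2)^4 = 1/8).
Summing one r·B term per recipient: 2·0.25·0.511 + 1·0.25·0.462 + 4·0.5·0.0346 + 3·0.125·0.546 = 0.64495.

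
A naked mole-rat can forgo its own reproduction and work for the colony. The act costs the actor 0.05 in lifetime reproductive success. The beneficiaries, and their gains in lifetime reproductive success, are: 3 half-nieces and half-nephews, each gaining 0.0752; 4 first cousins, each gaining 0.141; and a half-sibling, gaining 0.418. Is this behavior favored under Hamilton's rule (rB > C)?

Yes

Hamilton's rule: the trait is favored when the sum of r·B over every recipient exceeds the actor's cost C.
r to a half-niece or half-nephew = 1/8 (half-aunt/uncle↔niece/nephew: one path of length 3: r = (1/2)^3 = 1/8).
r to a first cousin = 1/8 (first cousins share one grandparent pair — two paths of length 4: r = 2·(1/2)^4 = 1/8).
r to a half-sibling = 1/4 (half-sibs share one parent — one path of length 2: r = (1/2)^2 = 1/4).
Summing one r·B term per recipient: 3·0.125·0.0752 + 4·0.125·0.141 + 1·0.25·0.418 = 0.2032.
0.2032 > 0.05: the indirect benefit exceeds the cost.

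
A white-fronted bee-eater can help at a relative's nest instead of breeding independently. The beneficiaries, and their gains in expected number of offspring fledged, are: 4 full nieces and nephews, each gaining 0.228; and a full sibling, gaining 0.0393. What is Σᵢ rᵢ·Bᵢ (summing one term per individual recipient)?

0.24765

r to a full niece or nephew = 0.25 (full aunt/uncle↔niece/nephew: two paths of length 3 through the shared grandparent pair: r = 2·(1/2)^3 = 1/4).
r to a full sibling = 1/2 (full sibs share both parents — two paths of length 2: r = 2·(1/2)^2 = 1/2).
Summing one r·B term per recipient: 4·0.25·0.228 + 1·0.5·0.0393 = 0.24765.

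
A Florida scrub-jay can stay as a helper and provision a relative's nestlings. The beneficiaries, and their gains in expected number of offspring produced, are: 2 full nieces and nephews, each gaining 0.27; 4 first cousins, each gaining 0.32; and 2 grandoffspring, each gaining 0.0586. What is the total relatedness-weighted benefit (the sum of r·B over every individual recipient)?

0.3243

r to a full niece or nephew = 1/4 (full aunt/uncle↔niece/nephew: two paths of length 3 through the shared grandparent pair: r = 2·(1/2)^3 = 1/4).
r to a first cousin = 0.125 (first cousins share one grandparent pair — two paths of length 4: r = 2·(1/2)^4 = 1/8).
r to a grandoffspring = 1/4 (two parent–offspring links: r = (1/2)^2 = 1/4).
Summing one r·B term per recipient: 2·0.25·0.27 + 4·0.125·0.32 + 2·0.25·0.0586 = 0.3243.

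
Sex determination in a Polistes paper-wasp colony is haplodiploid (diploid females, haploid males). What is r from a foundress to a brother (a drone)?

Her haploid brother carries none of their father's genes and a random half of their mother's genome; that half matches the maternal half of her own genome with probability 1/2: r = 1/2 · 1/2 = 1/4.

0.25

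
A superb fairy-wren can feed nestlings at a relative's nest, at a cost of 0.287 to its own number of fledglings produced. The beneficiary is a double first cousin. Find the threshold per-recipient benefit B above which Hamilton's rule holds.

r to a double first cousin = 1/4 (double first cousins share both grandparent pairs — four paths of length 4: r = 4·(1/2)^4 = 1/4).
Hamilton's rule with n recipients of equal r: n·r·B > C, so B > C/(n·r) = 0.287/(1·0.25) = 1.148.

1.148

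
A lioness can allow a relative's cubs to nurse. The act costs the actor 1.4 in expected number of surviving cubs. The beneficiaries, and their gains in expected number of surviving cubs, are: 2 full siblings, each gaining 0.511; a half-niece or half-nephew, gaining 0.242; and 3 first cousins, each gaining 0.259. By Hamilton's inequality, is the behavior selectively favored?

No

Hamilton's rule: the trait is favored when the sum of r·B over every recipient exceeds the actor's cost C.
r to a full sibling = 1/2 (full sibs share both parents — two paths of length 2: r = 2·(1/2)^2 = 1/2).
r to a half-niece or half-nephew = 0.125 (half-aunt/uncle↔niece/nephew: one path of length 3: r = (1/2)^3 = 1/8).
r to a first cousin = 0.125 (first cousins share one grandparent pair — two paths of length 4: r = 2·(1/2)^4 = 1/8).
Summing one r·B term per recipient: 2·0.5·0.511 + 1·0.125·0.242 + 3·0.125·0.259 = 0.638375.
0.638375 < 1.4: the indirect benefit is less than the cost.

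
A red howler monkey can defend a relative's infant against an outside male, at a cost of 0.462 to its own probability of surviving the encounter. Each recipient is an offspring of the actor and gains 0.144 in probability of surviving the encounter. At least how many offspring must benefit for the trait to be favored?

r to an offspring = 0.5 (one parent–offspring link: r = (1/2)^1 = 1/2).
Hamilton's rule: n·r·B > C  ⇒  n > C/(r·B) = 0.462/(0.5·0.144) = 6.417.
The smallest integer exceeding 6.417 is 7.

7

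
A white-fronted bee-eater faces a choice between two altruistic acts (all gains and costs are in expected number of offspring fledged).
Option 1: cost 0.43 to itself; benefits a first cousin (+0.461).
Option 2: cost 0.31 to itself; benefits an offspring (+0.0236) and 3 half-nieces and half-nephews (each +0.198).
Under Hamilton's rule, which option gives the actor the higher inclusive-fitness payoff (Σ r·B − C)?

Option 1: r to a first cousin = 0.125.
Option 1: Σ r·B − C = (1·0.125·0.461) − 0.43 = -0.372375.
Option 2: r to an offspring = 0.5.
Option 2: r to a half-niece or half-nephew = 0.125.
Option 2: Σ r·B − C = (1·0.5·0.0236 + 3·0.125·0.198) − 0.31 = -0.22395.
Option 2 has the higher net inclusive-fitness payoff.

Option 2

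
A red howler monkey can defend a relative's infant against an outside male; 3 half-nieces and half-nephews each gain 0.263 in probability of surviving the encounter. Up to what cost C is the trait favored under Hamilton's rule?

r to a half-niece or half-nephew = 1/8 (half-aunt/uncle↔niece/nephew: one path of length 3: r = (1/2)^3 = 1/8).
Hamilton's rule: n·r·B > C, so the trait is favored while C < n·r·B = 3·0.125·0.263 = 0.098625.

0.098625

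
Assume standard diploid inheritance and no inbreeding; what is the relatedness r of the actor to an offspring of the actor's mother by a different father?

Each parent–offspring link contributes a factor of 1/2, and independent paths through distinct common ancestors add.
Half-sibs share one parent — one path of length 2: r = (1/2)^2 = 1/4.

0.25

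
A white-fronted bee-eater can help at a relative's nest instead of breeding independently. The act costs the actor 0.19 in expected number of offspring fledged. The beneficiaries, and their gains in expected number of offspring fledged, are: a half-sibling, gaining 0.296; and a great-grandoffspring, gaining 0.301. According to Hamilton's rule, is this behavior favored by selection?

No

Hamilton's rule: the trait is favored when the sum of r·B over every recipient exceeds the actor's cost C.
r to a half-sibling = 1/4 (half-sibs share one parent — one path of length 2: r = (1/2)^2 = 1/4).
r to a great-grandoffspring = 1/8 (three parent–offspring links: r = (1/2)^3 = 1/8).
Summing one r·B term per recipient: 1·0.25·0.296 + 1·0.125·0.301 = 0.111625.
0.111625 < 0.19: the indirect benefit is less than the cost.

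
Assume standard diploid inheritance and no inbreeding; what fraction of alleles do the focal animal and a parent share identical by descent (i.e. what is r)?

Each parent–offspring link contributes a factor of 1/2, and independent paths through distinct common ancestors add.
One parent–offspring link: r = (1/2)^1 = 1/2.

0.5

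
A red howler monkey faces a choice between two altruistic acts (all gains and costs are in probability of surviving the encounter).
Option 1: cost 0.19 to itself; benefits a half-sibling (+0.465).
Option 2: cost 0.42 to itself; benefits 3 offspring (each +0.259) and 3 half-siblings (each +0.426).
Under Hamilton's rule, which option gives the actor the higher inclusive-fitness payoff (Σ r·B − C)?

Option 1: r to a half-sibling = 0.25.
Option 1: Σ r·B − C = (1·0.25·0.465) − 0.19 = -0.07375.
Option 2: r to an offspring = 0.5.
Option 2: r to a half-sibling = 0.25.
Option 2: Σ r·B − C = (3·0.5·0.259 + 3·0.25·0.426) − 0.42 = 0.288.
Option 2 has the higher net inclusive-fitness payoff.

Option 2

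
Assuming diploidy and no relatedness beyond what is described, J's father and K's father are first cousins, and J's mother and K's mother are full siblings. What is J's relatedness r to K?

0.15625

Wright's path rule: contributions from independent ancestry routes add.
J and K are related in two ways: second cousins through their fathers (r = 1/32) and first cousins through their mothers (r = 1/8).
r = 1/32 + 1/8 = 5/32 = 0.15625.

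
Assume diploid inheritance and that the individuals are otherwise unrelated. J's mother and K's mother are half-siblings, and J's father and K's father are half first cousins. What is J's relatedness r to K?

Wright's path rule: contributions from independent ancestry routes add.
J and K are related in two ways: half first cousins through their mothers (r = 1/16) and half second cousins through their fathers (r = 1/64).
r = 1/16 + 1/64 = 0.078125.

0.078125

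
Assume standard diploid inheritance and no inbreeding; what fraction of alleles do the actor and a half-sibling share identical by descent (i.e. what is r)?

Half-sibs share one parent — one path of length 2: r = (1/2)^2 = 1/4.

0.25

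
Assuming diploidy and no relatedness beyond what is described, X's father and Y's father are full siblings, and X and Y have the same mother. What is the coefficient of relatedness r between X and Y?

0.375

With two independent routes of shared ancestry, r is the sum of the two contributions.
X and Y are related in two ways: first cousins through their fathers (r = 1/8) and half-sibs through their shared mother (r = 1/4).
r = 1/8 + 1/4 = 0.375.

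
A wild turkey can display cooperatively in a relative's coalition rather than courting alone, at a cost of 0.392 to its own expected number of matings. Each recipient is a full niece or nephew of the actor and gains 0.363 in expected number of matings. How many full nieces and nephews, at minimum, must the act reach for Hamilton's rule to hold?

5

r to a full niece or nephew = 1/4 (full aunt/uncle↔niece/nephew: two paths of length 3 through the shared grandparent pair: r = 2·(1/2)^3 = 1/4).
Hamilton's rule: n·r·B > C  ⇒  n > C/(r·B) = 0.392/(0.25·0.363) = 4.32.
The smallest integer exceeding 4.32 is 5.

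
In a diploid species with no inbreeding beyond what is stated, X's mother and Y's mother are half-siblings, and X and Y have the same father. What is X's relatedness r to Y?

0.3125

With two independent routes of shared ancestry, r is the sum of the two contributions.
X and Y are related in two ways: half first cousins through their mothers (r = 1/16) and half-sibs through their shared father (r = 1/4).
r = 1/16 + 1/4 = 0.3125.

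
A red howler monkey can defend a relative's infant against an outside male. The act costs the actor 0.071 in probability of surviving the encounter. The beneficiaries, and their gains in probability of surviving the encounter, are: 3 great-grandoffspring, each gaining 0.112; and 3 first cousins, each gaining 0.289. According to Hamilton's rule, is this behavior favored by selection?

Yes

Hamilton's rule: the trait is favored when the sum of r·B over every recipient exceeds the actor's cost C.
r to a great-grandoffspring = 0.125 (three parent–offspring links: r = (1/2)^3 = 1/8).
r to a first cousin = 1/8 (first cousins share one grandparent pair — two paths of length 4: r = 2·(1/2)^4 = 1/8).
Summing one r·B term per recipient: 3·0.125·0.112 + 3·0.125·0.289 = 0.150375.
0.150375 > 0.071: the indirect benefit exceeds the cost.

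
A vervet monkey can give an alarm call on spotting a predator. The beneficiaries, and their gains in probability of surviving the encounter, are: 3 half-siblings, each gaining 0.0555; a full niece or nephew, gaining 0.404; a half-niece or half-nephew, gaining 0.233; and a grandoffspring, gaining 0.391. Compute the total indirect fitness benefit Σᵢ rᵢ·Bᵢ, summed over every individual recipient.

0.2695

r to a half-sibling = 1/4 (half-sibs share one parent — one path of length 2: r = (1/2)^2 = 1/4).
r to a full niece or nephew = 0.25 (full aunt/uncle↔niece/nephew: two paths of length 3 through the shared grandparent pair: r = 2·(1/2)^3 = 1/4).
r to a half-niece or half-nephew = 1/8 (half-aunt/uncle↔niece/nephew: one path of length 3: r = (1/2)^3 = 1/8).
r to a grandoffspring = 0.25 (two parent–offspring links: r = (1/2)^2 = 1/4).
Summing one r·B term per recipient: 3·0.25·0.0555 + 1·0.25·0.404 + 1·0.125·0.233 + 1·0.25·0.391 = 0.2695.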